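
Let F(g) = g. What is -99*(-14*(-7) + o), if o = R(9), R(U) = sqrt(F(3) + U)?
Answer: -9702 - 198*sqrt(3) ≈ -10045.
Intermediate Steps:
R(U) = sqrt(3 + U)
o = 2*sqrt(3) (o = sqrt(3 + 9) = sqrt(12) = 2*sqrt(3) ≈ 3.4641)
-99*(-14*(-7) + o) = -99*(-14*(-7) + 2*sqrt(3)) = -99*(98 + 2*sqrt(3)) = -9702 - 198*sqrt(3)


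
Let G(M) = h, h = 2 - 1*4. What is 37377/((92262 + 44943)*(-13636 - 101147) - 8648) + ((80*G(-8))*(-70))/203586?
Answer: 88189532195839/1603118632922259 ≈ 0.055011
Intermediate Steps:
h = -2 (h = 2 - 4 = -2)
G(M) = -2
37377/((92262 + 44943)*(-13636 - 101147) - 8648) + ((80*G(-8))*(-70))/203586 = 37377/((92262 + 44943)*(-13636 - 101147) - 8648) + ((80*(-2))*(-70))/203586 = 37377/(137205*(-114783) - 8648) - 160*(-70)*(1/203586) = 37377/(-15748801515 - 8648) + 11200*(1/203586) = 37377/(-15748810163) + 5600/101793 = 37377*(-1/15748810163) + 5600/101793 = -37377/15748810163 + 5600/101793 = 88189532195839/1603118632922259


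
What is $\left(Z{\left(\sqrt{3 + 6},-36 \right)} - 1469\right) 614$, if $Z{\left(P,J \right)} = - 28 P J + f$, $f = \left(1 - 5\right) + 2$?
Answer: $953542$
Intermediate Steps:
$f = -2$ ($f = -4 + 2 = -2$)
$Z{\left(P,J \right)} = -2 - 28 J P$ ($Z{\left(P,J \right)} = - 28 P J - 2 = - 28 J P - 2 = -2 - 28 J P$)
$\left(Z{\left(\sqrt{3 + 6},-36 \right)} - 1469\right) 614 = \left(\left(-2 - - 1008 \sqrt{3 + 6}\right) - 1469\right) 614 = \left(\left(-2 - - 1008 \sqrt{9}\right) - 1469\right) 614 = \left(\left(-2 - \left(-1008\right) 3\right) - 1469\right) 614 = \left(\left(-2 + 3024\right) - 1469\right) 614 = \left(3022 - 1469\right) 614 = 1553 \cdot 614 = 953542$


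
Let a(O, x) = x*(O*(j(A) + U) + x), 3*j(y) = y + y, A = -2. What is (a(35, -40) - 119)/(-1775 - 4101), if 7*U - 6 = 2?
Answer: -5243/17628 ≈ -0.29742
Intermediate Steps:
U = 8/7 (U = 6/7 + (⅐)*2 = 6/7 + 2/7 = 8/7 ≈ 1.1429)
j(y) = 2*y/3 (j(y) = (y + y)/3 = (2*y)/3 = 2*y/3)
a(O, x) = x*(x - 4*O/21) (a(O, x) = x*(O*((⅔)*(-2) + 8/7) + x) = x*(O*(-4/3 + 8/7) + x) = x*(O*(-4/21) + x) = x*(-4*O/21 + x) = x*(x - 4*O/21))
(a(35, -40) - 119)/(-1775 - 4101) = ((1/21)*(-40)*(-4*35 + 21*(-40)) - 119)/(-1775 - 4101) = ((1/21)*(-40)*(-140 - 840) - 119)/(-5876) = ((1/21)*(-40)*(-980) - 119)*(-1/5876) = (5600/3 - 119)*(-1/5876) = (5243/3)*(-1/5876) = -5243/17628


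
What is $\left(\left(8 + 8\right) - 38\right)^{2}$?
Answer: $484$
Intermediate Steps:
$\left(\left(8 + 8\right) - 38\right)^{2} = \left(16 - 38\right)^{2} = \left(-22\right)^{2} = 484$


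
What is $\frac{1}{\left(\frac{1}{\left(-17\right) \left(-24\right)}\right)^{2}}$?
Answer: $166464$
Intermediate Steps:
$\frac{1}{\left(\frac{1}{\left(-17\right) \left(-24\right)}\right)^{2}} = \frac{1}{\left(\frac{1}{408}\right)^{2}} = \frac{1}{\frac{1}{166464}} = 166464$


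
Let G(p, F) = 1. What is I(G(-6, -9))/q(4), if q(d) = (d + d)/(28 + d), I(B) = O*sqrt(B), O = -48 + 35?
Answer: -52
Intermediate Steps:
O = -13
I(B) = -13*sqrt(B)
q(d) = 2*d/(28 + d) (q(d) = (2*d)/(28 + d) = 2*d/(28 + d))
I(G(-6, -9))/q(4) = (-13*sqrt(1))/((2*4/(28 + 4))) = (-13*1)/((2*4/32)) = -13/(2*4*(1/32)) = -13/1/4 = -13*4 = -52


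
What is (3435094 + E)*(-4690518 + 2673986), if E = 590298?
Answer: -8117331780544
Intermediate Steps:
(3435094 + E)*(-4690518 + 2673986) = (3435094 + 590298)*(-4690518 + 2673986) = 4025392*(-2016532) = -8117331780544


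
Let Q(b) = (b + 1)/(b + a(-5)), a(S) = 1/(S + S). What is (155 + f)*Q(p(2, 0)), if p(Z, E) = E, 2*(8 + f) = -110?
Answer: -920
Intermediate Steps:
f = -63 (f = -8 + (1/2)*(-110) = -8 - 55 = -63)
a(S) = 1/(2*S)
Q(b) = (1 + b)/(-1/10 + b) (Q(b) = (b + 1)/(b + (1/2)/(-5)) = (1 + b)/(b + (1/2)*(-1/5)) = (1 + b)/(b - 1/10) = (1 + b)/(-1/10 + b))
(155 + f)*Q(p(2, 0)) = (155 - 63)*(10*(1 + 0)/(-1 + 10*0)) = 92*(10*1/(-1 + 0)) = 92*(10*1/(-1)) = 92*(10*(-1)*1) = 92*(-10) = -920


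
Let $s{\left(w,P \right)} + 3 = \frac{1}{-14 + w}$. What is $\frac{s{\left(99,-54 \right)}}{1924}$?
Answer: $- \frac{127}{81770} \approx -0.0015531$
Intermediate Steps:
$s{\left(w,P \right)} = -3 + \frac{1}{-14 + w}$
$\frac{s{\left(99,-54 \right)}}{1924} = \frac{\frac{1}{-14 + 99} \left(43 - 297\right)}{1924} = \frac{43 - 297}{85} \cdot \frac{1}{1924} = \frac{1}{85} \left(-254\right) \frac{1}{1924} = \left(- \frac{254}{85}\right) \frac{1}{1924} = - \frac{127}{81770}$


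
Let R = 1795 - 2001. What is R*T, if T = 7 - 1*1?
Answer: -1236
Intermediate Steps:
R = -206
T = 6 (T = 7 - 1 = 6)
R*T = -206*6 = -1236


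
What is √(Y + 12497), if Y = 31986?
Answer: √44483 ≈ 210.91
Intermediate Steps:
√(Y + 12497) = √(31986 + 12497) = √44483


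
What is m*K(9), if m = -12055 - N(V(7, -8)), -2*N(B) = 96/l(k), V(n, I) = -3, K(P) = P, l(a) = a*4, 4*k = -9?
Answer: -108543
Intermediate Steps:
k = -9/4 (k = (¼)*(-9) = -9/4 ≈ -2.2500)
l(a) = 4*a
N(B) = 16/3 (N(B) = -48/(4*(-9/4)) = -48/(-9) = -48*(-1)/9 = -½*(-32/3) = 16/3)
m = -36181/3 (m = -12055 - 1*16/3 = -12055 - 16/3 = -36181/3 ≈ -12060.)
m*K(9) = -36181/3*9 = -108543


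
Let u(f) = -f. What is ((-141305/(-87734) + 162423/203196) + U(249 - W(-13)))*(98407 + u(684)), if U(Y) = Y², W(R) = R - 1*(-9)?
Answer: 18586003670283979079/2971199644 ≈ 6.2554e+9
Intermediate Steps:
W(R) = 9 + R (W(R) = R + 9 = 9 + R)
((-141305/(-87734) + 162423/203196) + U(249 - W(-13)))*(98407 + u(684)) = ((-141305/(-87734) + 162423/203196) + (249 - (9 - 13))²)*(98407 - 1*684) = ((-141305*(-1/87734) + 162423*(1/203196)) + (249 - 1*(-4))²)*(98407 - 684) = ((141305/87734 + 54141/67732) + (249 + 4)²)*97723 = (7160438377/2971199644 + 253²)*97723 = (7160438377/2971199644 + 64009)*97723 = (190190678451173/2971199644)*97723 = 18586003670283979079/2971199644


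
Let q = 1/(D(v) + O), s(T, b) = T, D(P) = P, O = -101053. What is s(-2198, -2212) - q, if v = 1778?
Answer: -218206449/99275 ≈ -2198.0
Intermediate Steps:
q = -1/99275 (q = 1/(1778 - 101053) = 1/(-99275) = -1/99275 ≈ -1.0073e-5)
s(-2198, -2212) - q = -2198 - 1*(-1/99275) = -2198 + 1/99275 = -218206449/99275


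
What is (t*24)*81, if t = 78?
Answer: 151632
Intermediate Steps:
(t*24)*81 = (78*24)*81 = 1872*81 = 151632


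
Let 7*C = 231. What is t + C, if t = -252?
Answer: -219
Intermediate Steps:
C = 33 (C = (⅐)*231 = 33)
t + C = -252 + 33 = -219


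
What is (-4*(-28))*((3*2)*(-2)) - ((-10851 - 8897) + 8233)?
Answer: 10171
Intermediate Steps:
(-4*(-28))*((3*2)*(-2)) - ((-10851 - 8897) + 8233) = 112*(6*(-2)) - (-19748 + 8233) = 112*(-12) - 1*(-11515) = -1344 + 11515 = 10171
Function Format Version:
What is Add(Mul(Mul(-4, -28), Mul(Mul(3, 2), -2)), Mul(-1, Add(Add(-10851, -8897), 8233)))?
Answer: 10171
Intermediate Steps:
Add(Mul(Mul(-4, -28), Mul(Mul(3, 2), -2)), Mul(-1, Add(Add(-10851, -8897), 8233))) = Add(Mul(112, Mul(6, -2)), Mul(-1, Add(-19748, 8233))) = Add(Mul(112, -12), Mul(-1, -11515)) = Add(-1344, 11515) = 10171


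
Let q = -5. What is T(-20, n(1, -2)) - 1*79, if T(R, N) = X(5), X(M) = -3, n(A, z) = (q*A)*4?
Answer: -82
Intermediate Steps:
n(A, z) = -20*A (n(A, z) = -5*A*4 = -20*A)
T(R, N) = -3
T(-20, n(1, -2)) - 1*79 = -3 - 1*79 = -3 - 79 = -82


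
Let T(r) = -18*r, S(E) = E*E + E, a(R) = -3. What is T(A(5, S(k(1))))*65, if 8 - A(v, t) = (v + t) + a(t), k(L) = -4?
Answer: 7020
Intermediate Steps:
S(E) = E + E² (S(E) = E² + E = E + E²)
A(v, t) = 11 - t - v (A(v, t) = 8 - ((v + t) - 3) = 8 - ((t + v) - 3) = 8 - (-3 + t + v) = 8 + (3 - t - v) = 11 - t - v)
T(A(5, S(k(1))))*65 = -18*(11 - (-4)*(1 - 4) - 1*5)*65 = -18*(11 - (-4)*(-3) - 5)*65 = -18*(11 - 1*12 - 5)*65 = -18*(11 - 12 - 5)*65 = -18*(-6)*65 = 108*65 = 7020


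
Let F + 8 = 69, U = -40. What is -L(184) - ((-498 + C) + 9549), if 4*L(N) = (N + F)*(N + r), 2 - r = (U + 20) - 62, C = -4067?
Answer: -21399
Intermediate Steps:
F = 61 (F = -8 + 69 = 61)
r = 84 (r = 2 - ((-40 + 20) - 62) = 2 - (-20 - 62) = 2 - 1*(-82) = 2 + 82 = 84)
L(N) = (61 + N)*(84 + N)/4 (L(N) = ((N + 61)*(N + 84))/4 = ((61 + N)*(84 + N))/4 = (61 + N)*(84 + N)/4)
-L(184) - ((-498 + C) + 9549) = -(1281 + (1/4)*184**2 + (145/4)*184) - ((-498 - 4067) + 9549) = -(1281 + (1/4)*33856 + 6670) - (-4565 + 9549) = -(1281 + 8464 + 6670) - 1*4984 = -1*16415 - 4984 = -16415 - 4984 = -21399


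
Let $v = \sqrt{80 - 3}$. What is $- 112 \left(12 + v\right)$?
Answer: $-1344 - 112 \sqrt{77} \approx -2326.8$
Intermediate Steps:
$v = \sqrt{77} \approx 8.775$
$- 112 \left(12 + v\right) = - 112 \left(12 + \sqrt{77}\right) = -1344 - 112 \sqrt{77}$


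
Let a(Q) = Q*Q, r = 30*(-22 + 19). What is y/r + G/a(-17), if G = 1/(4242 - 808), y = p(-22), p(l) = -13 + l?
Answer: 1736750/4465917 ≈ 0.38889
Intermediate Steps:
r = -90 (r = 30*(-3) = -90)
y = -35 (y = -13 - 22 = -35)
G = 1/3434 ≈ 0.00029121
a(Q) = Q²
y/r + G/a(-17) = -35/(-90) + 1/(3434*((-17)²)) = -35*(-1/90) + (1/3434)/289 = 7/18 + (1/3434)*(1/289) = 7/18 + 1/992426 = 1736750/4465917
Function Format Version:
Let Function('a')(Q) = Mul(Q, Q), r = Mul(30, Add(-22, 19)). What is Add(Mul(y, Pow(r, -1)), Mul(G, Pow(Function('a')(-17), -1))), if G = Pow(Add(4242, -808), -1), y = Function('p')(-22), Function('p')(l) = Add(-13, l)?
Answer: Rational(1736750, 4465917) ≈ 0.38889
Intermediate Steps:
r = -90 (r = Mul(30, -3) = -90)
y = -35 (y = Add(-13, -22) = -35)
G = Rational(1, 3434) (G = Pow(3434, -1) = Rational(1, 3434) ≈ 0.00029121)
Function('a')(Q) = Pow(Q, 2)
Add(Mul(y, Pow(r, -1)), Mul(G, Pow(Function('a')(-17), -1))) = Add(Mul(-35, Pow(-90, -1)), Mul(Rational(1, 3434), Pow(Pow(-17, 2), -1))) = Add(Mul(-35, Rational(-1, 90)), Mul(Rational(1, 3434), Pow(289, -1))) = Add(Rational(7, 18), Mul(Rational(1, 3434), Rational(1, 289))) = Add(Rational(7, 18), Rational(1, 992426)) = Rational(1736750, 4465917)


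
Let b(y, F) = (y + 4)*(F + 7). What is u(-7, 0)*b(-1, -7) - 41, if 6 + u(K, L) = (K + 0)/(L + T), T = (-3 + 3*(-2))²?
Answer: -41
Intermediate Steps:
T = 81 (T = (-3 - 6)² = (-9)² = 81)
u(K, L) = -6 + K/(81 + L) (u(K, L) = -6 + (K + 0)/(L + 81) = -6 + K/(81 + L))
b(y, F) = (4 + y)*(7 + F)
u(-7, 0)*b(-1, -7) - 41 = ((-486 - 7 - 6*0)/(81 + 0))*(28 + 4*(-7) + 7*(-1) - 7*(-1)) - 41 = ((-486 - 7 + 0)/81)*(28 - 28 - 7 + 7) - 41 = ((1/81)*(-493))*0 - 41 = -493/81*0 - 41 = 0 - 41 = -41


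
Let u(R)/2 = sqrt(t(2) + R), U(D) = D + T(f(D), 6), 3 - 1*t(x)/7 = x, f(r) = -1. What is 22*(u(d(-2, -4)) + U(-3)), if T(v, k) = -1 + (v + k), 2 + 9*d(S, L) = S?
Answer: 22 + 44*sqrt(59)/3 ≈ 134.66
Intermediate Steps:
d(S, L) = -2/9 + S/9
t(x) = 21 - 7*x
T(v, k) = -1 + k + v (T(v, k) = -1 + (k + v) = -1 + k + v)
U(D) = 4 + D (U(D) = D + (-1 + 6 - 1) = D + 4 = 4 + D)
u(R) = 2*sqrt(7 + R) (u(R) = 2*sqrt((21 - 7*2) + R) = 2*sqrt((21 - 14) + R) = 2*sqrt(7 + R))
22*(u(d(-2, -4)) + U(-3)) = 22*(2*sqrt(7 + (-2/9 + (1/9)*(-2))) + (4 - 3)) = 22*(2*sqrt(7 + (-2/9 - 2/9)) + 1) = 22*(2*sqrt(7 - 4/9) + 1) = 22*(2*sqrt(59/9) + 1) = 22*(2*(sqrt(59)/3) + 1) = 22*(2*sqrt(59)/3 + 1) = 22*(1 + 2*sqrt(59)/3) = 22 + 44*sqrt(59)/3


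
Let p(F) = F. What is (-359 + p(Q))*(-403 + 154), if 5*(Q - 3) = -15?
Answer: 89391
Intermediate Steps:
Q = 0 (Q = 3 + (⅕)*(-15) = 3 - 3 = 0)
(-359 + p(Q))*(-403 + 154) = (-359 + 0)*(-403 + 154) = -359*(-249) = 89391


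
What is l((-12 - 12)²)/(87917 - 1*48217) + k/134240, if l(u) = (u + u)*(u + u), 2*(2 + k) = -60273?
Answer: 17695394251/532932800 ≈ 33.204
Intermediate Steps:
k = -60277/2 (k = -2 + (½)*(-60273) = -2 - 60273/2 = -60277/2 ≈ -30139.)
l(u) = 4*u² (l(u) = (2*u)*(2*u) = 4*u²)
l((-12 - 12)²)/(87917 - 1*48217) + k/134240 = (4*((-12 - 12)²)²)/(87917 - 1*48217) - 60277/2/134240 = (4*((-24)²)²)/(87917 - 48217) - 60277/2*1/134240 = (4*576²)/39700 - 60277/268480 = (4*331776)*(1/39700) - 60277/268480 = 1327104*(1/39700) - 60277/268480 = 331776/9925 - 60277/268480 = 17695394251/532932800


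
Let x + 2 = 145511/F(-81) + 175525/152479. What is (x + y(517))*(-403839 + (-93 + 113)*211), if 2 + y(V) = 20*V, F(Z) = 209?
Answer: -12773743292678910/2897101 ≈ -4.4091e+9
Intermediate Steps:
y(V) = -2 + 20*V
x = 22160320272/31868111 (x = -2 + (145511/209 + 175525/152479) = -2 + 22224056494/31868111 = 22160320272/31868111 ≈ 695.38)
(x + y(517))*(-403839 + (-93 + 113)*211) = (22160320272/31868111 + (-2 + 20*517))*(-403839 + (-93 + 113)*211) = (22160320272/31868111 + (-2 + 10340))*(-403839 + 20*211) = (22160320272/31868111 + 10338)*(-403839 + 4220) = (351612851790/31868111)*(-399619) = -12773743292678910/2897101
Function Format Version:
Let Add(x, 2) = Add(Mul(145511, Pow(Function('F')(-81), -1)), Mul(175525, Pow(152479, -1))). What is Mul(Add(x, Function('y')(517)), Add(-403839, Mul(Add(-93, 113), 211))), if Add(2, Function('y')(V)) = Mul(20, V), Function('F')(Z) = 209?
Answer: Rational(-12773743292678910, 2897101) ≈ -4.4091e+9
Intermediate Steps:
Function('y')(V) = Add(-2, Mul(20, V))
x = Rational(22160320272, 31868111) (x = Add(-2, Add(Mul(145511, Pow(209, -1)), Mul(175525, Pow(152479, -1)))) = Add(-2, Add(Mul(145511, Rational(1, 209)), Mul(175525, Rational(1, 152479)))) = Add(-2, Add(Rational(145511, 209), Rational(175525, 152479))) = Add(-2, Rational(22224056494, 31868111)) = Rational(22160320272, 31868111) ≈ 695.38)
Mul(Add(x, Function('y')(517)), Add(-403839, Mul(Add(-93, 113), 211))) = Mul(Add(Rational(22160320272, 31868111), Add(-2, Mul(20, 517))), Add(-403839, Mul(Add(-93, 113), 211))) = Mul(Add(Rational(22160320272, 31868111), Add(-2, 10340)), Add(-403839, Mul(20, 211))) = Mul(Add(Rational(22160320272, 31868111), 10338), Add(-403839, 4220)) = Mul(Rational(351612851790, 31868111), -399619) = Rational(-12773743292678910, 2897101)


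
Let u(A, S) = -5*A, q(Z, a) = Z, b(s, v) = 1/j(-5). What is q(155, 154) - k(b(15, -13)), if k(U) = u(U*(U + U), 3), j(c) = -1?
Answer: 165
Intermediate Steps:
b(s, v) = -1 (b(s, v) = 1/(-1) = -1)
k(U) = -10*U² (k(U) = -5*U*(U + U) = -5*U*2*U = -10*U²)
q(155, 154) - k(b(15, -13)) = 155 - (-10)*(-1)² = 155 - (-10) = 155 - 1*(-10) = 155 + 10 = 165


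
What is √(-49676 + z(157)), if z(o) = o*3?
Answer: I*√49205 ≈ 221.82*I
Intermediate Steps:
z(o) = 3*o
√(-49676 + z(157)) = √(-49676 + 3*157) = √(-49676 + 471) = √(-49205) = I*√49205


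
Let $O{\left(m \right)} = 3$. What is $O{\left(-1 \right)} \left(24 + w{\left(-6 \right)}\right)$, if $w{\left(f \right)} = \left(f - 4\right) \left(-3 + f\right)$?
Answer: $342$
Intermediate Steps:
$w{\left(f \right)} = \left(-4 + f\right) \left(-3 + f\right)$
$O{\left(-1 \right)} \left(24 + w{\left(-6 \right)}\right) = 3 \left(24 + \left(12 + \left(-6\right)^{2} - -42\right)\right) = 3 \left(24 + \left(12 + 36 + 42\right)\right) = 3 \left(24 + 90\right) = 3 \cdot 114 = 342$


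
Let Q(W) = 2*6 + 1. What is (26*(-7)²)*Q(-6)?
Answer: 16562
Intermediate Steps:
Q(W) = 13 (Q(W) = 12 + 1 = 13)
(26*(-7)²)*Q(-6) = (26*(-7)²)*13 = (26*49)*13 = 1274*13 = 16562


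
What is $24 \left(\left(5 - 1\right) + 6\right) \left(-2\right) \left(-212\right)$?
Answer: $101760$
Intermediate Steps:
$24 \left(\left(5 - 1\right) + 6\right) \left(-2\right) \left(-212\right) = 24 \left(4 + 6\right) \left(-2\right) \left(-212\right) = 24 \cdot 10 \left(-2\right) \left(-212\right) = 24 \left(-20\right) \left(-212\right) = \left(-480\right) \left(-212\right) = 101760$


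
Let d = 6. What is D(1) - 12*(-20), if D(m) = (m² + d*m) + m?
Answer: 248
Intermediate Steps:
D(m) = m² + 7*m (D(m) = (m² + 6*m) + m = m² + 7*m)
D(1) - 12*(-20) = 1*(7 + 1) - 12*(-20) = 1*8 + 240 = 8 + 240 = 248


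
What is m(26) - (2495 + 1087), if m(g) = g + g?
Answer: -3530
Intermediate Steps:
m(g) = 2*g
m(26) - (2495 + 1087) = 2*26 - (2495 + 1087) = 52 - 1*3582 = 52 - 3582 = -3530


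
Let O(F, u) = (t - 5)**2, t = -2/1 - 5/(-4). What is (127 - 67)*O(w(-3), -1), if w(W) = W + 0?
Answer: 7935/4 ≈ 1983.8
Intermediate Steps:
t = -3/4 (t = -2*1 - 5*(-1/4) = -2 + 5/4 = -3/4 ≈ -0.75000)
w(W) = W
O(F, u) = 529/16 (O(F, u) = (-3/4 - 5)**2 = (-23/4)**2 = 529/16)
(127 - 67)*O(w(-3), -1) = (127 - 67)*(529/16) = 60*(529/16) = 7935/4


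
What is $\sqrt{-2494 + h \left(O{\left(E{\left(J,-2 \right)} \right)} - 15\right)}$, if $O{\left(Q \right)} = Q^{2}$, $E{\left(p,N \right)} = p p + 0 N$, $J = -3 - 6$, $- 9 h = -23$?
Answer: $\frac{4 \sqrt{8007}}{3} \approx 119.31$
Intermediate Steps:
$h = \frac{23}{9}$ ($h = \left(- \frac{1}{9}\right) \left(-23\right) = \frac{23}{9} \approx 2.5556$)
$J = -9$ ($J = -3 - 6 = -9$)
$E{\left(p,N \right)} = p^{2}$ ($E{\left(p,N \right)} = p^{2} + 0 = p^{2}$)
$\sqrt{-2494 + h \left(O{\left(E{\left(J,-2 \right)} \right)} - 15\right)} = \sqrt{-2494 + \frac{23 \left(\left(\left(-9\right)^{2}\right)^{2} - 15\right)}{9}} = \sqrt{-2494 + \frac{23 \left(81^{2} - 15\right)}{9}} = \sqrt{-2494 + \frac{23 \left(6561 - 15\right)}{9}} = \sqrt{-2494 + \frac{23}{9} \cdot 6546} = \sqrt{-2494 + \frac{50186}{3}} = \sqrt{\frac{42704}{3}} = \frac{4 \sqrt{8007}}{3}$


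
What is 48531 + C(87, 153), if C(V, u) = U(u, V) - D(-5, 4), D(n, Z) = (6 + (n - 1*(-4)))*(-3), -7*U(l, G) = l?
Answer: 339669/7 ≈ 48524.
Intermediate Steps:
U(l, G) = -l/7
D(n, Z) = -30 - 3*n (D(n, Z) = (6 + (n + 4))*(-3) = (6 + (4 + n))*(-3) = (10 + n)*(-3) = -30 - 3*n)
C(V, u) = 15 - u/7 (C(V, u) = -u/7 - (-30 - 3*(-5)) = -u/7 - (-30 + 15) = -u/7 - 1*(-15) = -u/7 + 15 = 15 - u/7)
48531 + C(87, 153) = 48531 + (15 - ⅐*153) = 48531 + (15 - 153/7) = 48531 - 48/7 = 339669/7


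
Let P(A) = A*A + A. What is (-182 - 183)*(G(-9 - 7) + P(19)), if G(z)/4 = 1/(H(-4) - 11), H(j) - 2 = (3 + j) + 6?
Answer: -138335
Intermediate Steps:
H(j) = 11 + j (H(j) = 2 + ((3 + j) + 6) = 2 + (9 + j) = 11 + j)
G(z) = -1 (G(z) = 4/((11 - 4) - 11) = 4/(7 - 11) = 4/(-4) = 4*(-¼) = -1)
P(A) = A + A² (P(A) = A² + A = A + A²)
(-182 - 183)*(G(-9 - 7) + P(19)) = (-182 - 183)*(-1 + 19*(1 + 19)) = -365*(-1 + 19*20) = -365*(-1 + 380) = -365*379 = -138335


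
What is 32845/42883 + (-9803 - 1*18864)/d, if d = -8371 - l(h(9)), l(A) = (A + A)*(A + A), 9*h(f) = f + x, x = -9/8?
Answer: 24069968701/5745678755 ≈ 4.1892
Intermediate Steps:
x = -9/8 (x = -9*1/8 = -9/8 ≈ -1.1250)
h(f) = -1/8 + f/9 (h(f) = (f - 9/8)/9 = (-9/8 + f)/9 = -1/8 + f/9)
l(A) = 4*A**2 (l(A) = (2*A)*(2*A) = 4*A**2)
d = -133985/16 (d = -8371 - 4*(-1/8 + (1/9)*9)**2 = -8371 - 4*(-1/8 + 1)**2 = -8371 - 4*(7/8)**2 = -8371 - 4*49/64 = -8371 - 1*49/16 = -8371 - 49/16 = -133985/16 ≈ -8374.1)
32845/42883 + (-9803 - 1*18864)/d = 32845/42883 + (-9803 - 1*18864)/(-133985/16) = 32845*(1/42883) + (-9803 - 18864)*(-16/133985) = 32845/42883 - 28667*(-16/133985) = 32845/42883 + 458672/133985 = 24069968701/5745678755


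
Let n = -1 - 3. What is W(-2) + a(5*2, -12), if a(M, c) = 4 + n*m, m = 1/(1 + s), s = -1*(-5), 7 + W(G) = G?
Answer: -17/3 ≈ -5.6667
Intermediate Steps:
n = -4
W(G) = -7 + G
s = 5
m = 1/6 (m = 1/(1 + 5) = 1/6 ≈ 0.16667)
a(M, c) = 10/3 (a(M, c) = 4 - 4*1/6 = 4 - 2/3 = 10/3)
W(-2) + a(5*2, -12) = (-7 - 2) + 10/3 = -9 + 10/3 = -17/3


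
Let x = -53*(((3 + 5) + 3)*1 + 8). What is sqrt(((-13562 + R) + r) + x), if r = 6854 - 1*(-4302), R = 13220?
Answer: sqrt(9807) ≈ 99.030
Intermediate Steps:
r = 11156 (r = 6854 + 4302 = 11156)
x = -1007 (x = -53*((8 + 3)*1 + 8) = -53*(11*1 + 8) = -53*(11 + 8) = -53*19 = -1007)
sqrt(((-13562 + R) + r) + x) = sqrt(((-13562 + 13220) + 11156) - 1007) = sqrt((-342 + 11156) - 1007) = sqrt(10814 - 1007) = sqrt(9807)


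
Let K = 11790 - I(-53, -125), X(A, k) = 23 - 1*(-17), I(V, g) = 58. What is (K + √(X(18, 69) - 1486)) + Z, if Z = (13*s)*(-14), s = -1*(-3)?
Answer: 11186 + I*√1446 ≈ 11186.0 + 38.026*I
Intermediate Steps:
X(A, k) = 40 (X(A, k) = 23 + 17 = 40)
s = 3
K = 11732 (K = 11790 - 1*58 = 11790 - 58 = 11732)
Z = -546 (Z = (13*3)*(-14) = 39*(-14) = -546)
(K + √(X(18, 69) - 1486)) + Z = (11732 + √(40 - 1486)) - 546 = (11732 + √(-1446)) - 546 = (11732 + I*√1446) - 546 = 11186 + I*√1446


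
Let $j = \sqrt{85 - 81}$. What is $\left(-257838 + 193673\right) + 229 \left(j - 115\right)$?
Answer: $-90042$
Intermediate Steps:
$j = 2$ ($j = \sqrt{4} = 2$)
$\left(-257838 + 193673\right) + 229 \left(j - 115\right) = \left(-257838 + 193673\right) + 229 \left(2 - 115\right) = -64165 + 229 \left(-113\right) = -64165 - 25877 = -90042$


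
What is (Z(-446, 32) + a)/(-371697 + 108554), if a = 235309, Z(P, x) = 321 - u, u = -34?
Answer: -235664/263143 ≈ -0.89557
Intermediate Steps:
Z(P, x) = 355 (Z(P, x) = 321 - 1*(-34) = 321 + 34 = 355)
(Z(-446, 32) + a)/(-371697 + 108554) = (355 + 235309)/(-371697 + 108554) = 235664/(-263143) = 235664*(-1/263143) = -235664/263143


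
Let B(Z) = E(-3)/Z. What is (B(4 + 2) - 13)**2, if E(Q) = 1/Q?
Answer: 55225/324 ≈ 170.45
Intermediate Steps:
B(Z) = -1/(3*Z) (B(Z) = 1/((-3)*Z) = -1/(3*Z))
(B(4 + 2) - 13)**2 = (-1/(3*(4 + 2)) - 13)**2 = (-1/3/6 - 13)**2 = (-1/3*1/6 - 13)**2 = (-1/18 - 13)**2 = (-235/18)**2 = 55225/324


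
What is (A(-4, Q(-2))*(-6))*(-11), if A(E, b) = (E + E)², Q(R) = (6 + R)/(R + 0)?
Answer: 4224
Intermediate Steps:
Q(R) = (6 + R)/R
A(E, b) = 4*E² (A(E, b) = (2*E)² = 4*E²)
(A(-4, Q(-2))*(-6))*(-11) = ((4*(-4)²)*(-6))*(-11) = ((4*16)*(-6))*(-11) = (64*(-6))*(-11) = -384*(-11) = 4224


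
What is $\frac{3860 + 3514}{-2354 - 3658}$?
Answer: $- \frac{1229}{1002} \approx -1.2265$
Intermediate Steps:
$\frac{3860 + 3514}{-2354 - 3658} = \frac{7374}{-6012} = 7374 \left(- \frac{1}{6012}\right) = - \frac{1229}{1002}$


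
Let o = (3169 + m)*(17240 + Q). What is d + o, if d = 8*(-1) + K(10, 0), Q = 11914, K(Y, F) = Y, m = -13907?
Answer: -313055650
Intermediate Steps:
d = 2 (d = 8*(-1) + 10 = -8 + 10 = 2)
o = -313055652 (o = (3169 - 13907)*(17240 + 11914) = -10738*29154 = -313055652)
d + o = 2 - 313055652 = -313055650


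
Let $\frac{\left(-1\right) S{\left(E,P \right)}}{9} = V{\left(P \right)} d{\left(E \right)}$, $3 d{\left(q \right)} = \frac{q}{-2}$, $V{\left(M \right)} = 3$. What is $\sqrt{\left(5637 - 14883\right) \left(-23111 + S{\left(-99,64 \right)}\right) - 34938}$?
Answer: $\sqrt{217768461} \approx 14757.0$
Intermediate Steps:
$d{\left(q \right)} = - \frac{q}{6}$ ($d{\left(q \right)} = \frac{q \frac{1}{-2}}{3} = \frac{q \left(- \frac{1}{2}\right)}{3} = \frac{\left(- \frac{1}{2}\right) q}{3} = - \frac{q}{6}$)
$S{\left(E,P \right)} = \frac{9 E}{2}$ ($S{\left(E,P \right)} = - 9 \cdot 3 \left(- \frac{E}{6}\right) = - 9 \left(- \frac{E}{2}\right) = \frac{9 E}{2}$)
$\sqrt{\left(5637 - 14883\right) \left(-23111 + S{\left(-99,64 \right)}\right) - 34938} = \sqrt{\left(5637 - 14883\right) \left(-23111 + \frac{9}{2} \left(-99\right)\right) - 34938} = \sqrt{- 9246 \left(-23111 - \frac{891}{2}\right) - 34938} = \sqrt{\left(-9246\right) \left(- \frac{47113}{2}\right) - 34938} = \sqrt{217803399 - 34938} = \sqrt{217768461}$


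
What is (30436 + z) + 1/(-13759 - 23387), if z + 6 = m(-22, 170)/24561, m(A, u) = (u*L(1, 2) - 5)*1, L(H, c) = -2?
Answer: 1028243769987/33790478 ≈ 30430.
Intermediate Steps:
m(A, u) = -5 - 2*u (m(A, u) = (u*(-2) - 5)*1 = (-2*u - 5)*1 = (-5 - 2*u)*1 = -5 - 2*u)
z = -49237/8187 (z = -6 + (-5 - 2*170)/24561 = -6 + (-5 - 340)*(1/24561) = -6 - 345*1/24561 = -6 - 115/8187 = -49237/8187 ≈ -6.0140)
(30436 + z) + 1/(-13759 - 23387) = (30436 - 49237/8187) + 1/(-13759 - 23387) = 249130295/8187 + 1/(-37146) = 249130295/8187 - 1/37146 = 1028243769987/33790478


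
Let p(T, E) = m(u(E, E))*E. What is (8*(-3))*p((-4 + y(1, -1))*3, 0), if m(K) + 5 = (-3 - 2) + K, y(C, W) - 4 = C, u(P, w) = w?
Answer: 0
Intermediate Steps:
y(C, W) = 4 + C
m(K) = -10 + K (m(K) = -5 + ((-3 - 2) + K) = -5 + (-5 + K) = -10 + K)
p(T, E) = E*(-10 + E) (p(T, E) = (-10 + E)*E = E*(-10 + E))
(8*(-3))*p((-4 + y(1, -1))*3, 0) = (8*(-3))*(0*(-10 + 0)) = -0*(-10) = -24*0 = 0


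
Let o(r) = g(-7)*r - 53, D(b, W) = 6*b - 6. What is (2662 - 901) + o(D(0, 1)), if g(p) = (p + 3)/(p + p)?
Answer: 11944/7 ≈ 1706.3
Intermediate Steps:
g(p) = (3 + p)/(2*p) (g(p) = (3 + p)/((2*p)) = (3 + p)*(1/(2*p)) = (3 + p)/(2*p))
D(b, W) = -6 + 6*b
o(r) = -53 + 2*r/7 (o(r) = ((½)*(3 - 7)/(-7))*r - 53 = ((½)*(-⅐)*(-4))*r - 53 = 2*r/7 - 53 = -53 + 2*r/7)
(2662 - 901) + o(D(0, 1)) = (2662 - 901) + (-53 + 2*(-6 + 6*0)/7) = 1761 + (-53 + 2*(-6 + 0)/7) = 1761 + (-53 + (2/7)*(-6)) = 1761 + (-53 - 12/7) = 1761 - 383/7 = 11944/7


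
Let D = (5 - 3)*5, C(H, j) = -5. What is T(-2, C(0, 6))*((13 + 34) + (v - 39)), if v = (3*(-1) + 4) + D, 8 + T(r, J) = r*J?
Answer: 38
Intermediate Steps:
D = 10 (D = 2*5 = 10)
T(r, J) = -8 + J*r (T(r, J) = -8 + r*J = -8 + J*r)
v = 11 (v = (3*(-1) + 4) + 10 = (-3 + 4) + 10 = 1 + 10 = 11)
T(-2, C(0, 6))*((13 + 34) + (v - 39)) = (-8 - 5*(-2))*((13 + 34) + (11 - 39)) = (-8 + 10)*(47 - 28) = 2*19 = 38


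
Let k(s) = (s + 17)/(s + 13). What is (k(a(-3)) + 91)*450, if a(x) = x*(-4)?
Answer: 41472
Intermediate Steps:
a(x) = -4*x
k(s) = (17 + s)/(13 + s)
(k(a(-3)) + 91)*450 = ((17 - 4*(-3))/(13 - 4*(-3)) + 91)*450 = ((17 + 12)/(13 + 12) + 91)*450 = (29/25 + 91)*450 = (2304/25)*450 = 41472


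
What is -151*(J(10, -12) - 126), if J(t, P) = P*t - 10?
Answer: 38656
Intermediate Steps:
J(t, P) = -10 + P*t
-151*(J(10, -12) - 126) = -151*((-10 - 12*10) - 126) = -151*((-10 - 120) - 126) = -151*(-130 - 126) = -151*(-256) = 38656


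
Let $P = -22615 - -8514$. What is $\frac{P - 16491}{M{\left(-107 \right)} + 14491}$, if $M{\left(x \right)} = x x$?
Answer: $- \frac{7648}{6485} \approx -1.1793$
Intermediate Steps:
$M{\left(x \right)} = x^{2}$
$P = -14101$ ($P = -22615 + 8514 = -14101$)
$\frac{P - 16491}{M{\left(-107 \right)} + 14491} = \frac{-14101 - 16491}{\left(-107\right)^{2} + 14491} = - \frac{30592}{11449 + 14491} = - \frac{30592}{25940} = \left(-30592\right) \frac{1}{25940} = - \frac{7648}{6485}$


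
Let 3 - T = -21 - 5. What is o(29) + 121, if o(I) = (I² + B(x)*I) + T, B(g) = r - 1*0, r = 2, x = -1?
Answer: 1049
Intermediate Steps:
T = 29 (T = 3 - (-21 - 5) = 3 - 1*(-26) = 3 + 26 = 29)
B(g) = 2 (B(g) = 2 - 1*0 = 2 + 0 = 2)
o(I) = 29 + I² + 2*I (o(I) = (I² + 2*I) + 29 = 29 + I² + 2*I)
o(29) + 121 = (29 + 29² + 2*29) + 121 = (29 + 841 + 58) + 121 = 928 + 121 = 1049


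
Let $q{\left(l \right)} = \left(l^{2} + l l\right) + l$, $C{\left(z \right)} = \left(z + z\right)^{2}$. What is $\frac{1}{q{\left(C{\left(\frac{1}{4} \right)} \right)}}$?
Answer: $\frac{8}{3} \approx 2.6667$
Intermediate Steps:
$C{\left(z \right)} = 4 z^{2}$ ($C{\left(z \right)} = \left(2 z\right)^{2} = 4 z^{2}$)
$q{\left(l \right)} = l + 2 l^{2}$ ($q{\left(l \right)} = \left(l^{2} + l^{2}\right) + l = 2 l^{2} + l = l + 2 l^{2}$)
$\frac{1}{q{\left(C{\left(\frac{1}{4} \right)} \right)}} = \frac{1}{4 \left(\frac{1}{4}\right)^{2} \left(1 + 2 \cdot 4 \left(\frac{1}{4}\right)^{2}\right)} = \frac{1}{\frac{4}{16} \left(1 + 2 \cdot \frac{4}{16}\right)} = \frac{1}{4 \cdot \frac{1}{16} \left(1 + 2 \cdot 4 \cdot \frac{1}{16}\right)} = \frac{1}{\frac{1}{4} \left(1 + 2 \cdot \frac{1}{4}\right)} = \frac{1}{\frac{1}{4} \left(1 + \frac{1}{2}\right)} = \frac{1}{\frac{1}{4} \cdot \frac{3}{2}} = \frac{1}{\frac{3}{8}} = \frac{8}{3}$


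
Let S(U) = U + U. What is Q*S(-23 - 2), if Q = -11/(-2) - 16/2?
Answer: 125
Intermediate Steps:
S(U) = 2*U
Q = -5/2 (Q = -11*(-1/2) - 16*1/2 = 11/2 - 8 = -5/2 ≈ -2.5000)
Q*S(-23 - 2) = -5*(-23 - 2) = -5*(-25) = -5/2*(-50) = 125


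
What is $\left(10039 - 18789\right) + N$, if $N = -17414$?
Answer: $-26164$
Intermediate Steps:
$\left(10039 - 18789\right) + N = \left(10039 - 18789\right) - 17414 = -8750 - 17414 = -26164$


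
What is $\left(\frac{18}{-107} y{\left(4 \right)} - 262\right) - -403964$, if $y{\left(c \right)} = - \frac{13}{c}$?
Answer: $\frac{86392345}{214} \approx 4.037 \cdot 10^{5}$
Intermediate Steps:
$\left(\frac{18}{-107} y{\left(4 \right)} - 262\right) - -403964 = \left(\frac{18}{-107} \left(- \frac{13}{4}\right) - 262\right) - -403964 = \left(18 \left(- \frac{1}{107}\right) \left(\left(-13\right) \frac{1}{4}\right) - 262\right) + 403964 = \left(\left(- \frac{18}{107}\right) \left(- \frac{13}{4}\right) - 262\right) + 403964 = \left(\frac{117}{214} - 262\right) + 403964 = - \frac{55951}{214} + 403964 = \frac{86392345}{214}$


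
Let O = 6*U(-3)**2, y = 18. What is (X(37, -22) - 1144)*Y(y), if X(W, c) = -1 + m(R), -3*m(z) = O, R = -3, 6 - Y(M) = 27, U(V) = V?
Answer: 24423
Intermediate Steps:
Y(M) = -21 (Y(M) = 6 - 1*27 = 6 - 27 = -21)
O = 54 (O = 6*(-3)**2 = 6*9 = 54)
m(z) = -18 (m(z) = -1/3*54 = -18)
X(W, c) = -19 (X(W, c) = -1 - 18 = -19)
(X(37, -22) - 1144)*Y(y) = (-19 - 1144)*(-21) = -1163*(-21) = 24423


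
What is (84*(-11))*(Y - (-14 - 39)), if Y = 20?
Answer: -67452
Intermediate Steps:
(84*(-11))*(Y - (-14 - 39)) = (84*(-11))*(20 - (-14 - 39)) = -924*(20 - 1*(-53)) = -924*(20 + 53) = -924*73 = -67452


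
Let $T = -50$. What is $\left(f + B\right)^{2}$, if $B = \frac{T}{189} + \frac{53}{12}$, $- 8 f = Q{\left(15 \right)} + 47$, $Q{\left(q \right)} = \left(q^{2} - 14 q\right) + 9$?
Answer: $\frac{50993881}{2286144} \approx 22.306$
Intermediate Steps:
$Q{\left(q \right)} = 9 + q^{2} - 14 q$
$f = - \frac{71}{8}$ ($f = - \frac{\left(9 + 15^{2} - 210\right) + 47}{8} = - \frac{\left(9 + 225 - 210\right) + 47}{8} = - \frac{24 + 47}{8} = \left(- \frac{1}{8}\right) 71 = - \frac{71}{8} \approx -8.875$)
$B = \frac{3139}{756}$ ($B = - \frac{50}{189} + \frac{53}{12} = \frac{3139}{756} \approx 4.1521$)
$\left(f + B\right)^{2} = \left(- \frac{71}{8} + \frac{3139}{756}\right)^{2} = \left(- \frac{7141}{1512}\right)^{2} = \frac{50993881}{2286144}$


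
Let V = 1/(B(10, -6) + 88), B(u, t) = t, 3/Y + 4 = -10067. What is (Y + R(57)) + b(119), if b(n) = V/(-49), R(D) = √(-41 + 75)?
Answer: -7375/13488426 + √34 ≈ 5.8304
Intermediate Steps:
Y = -1/3357 (Y = 3/(-4 - 10067) = 3/(-10071) = 3*(-1/10071) = -1/3357 ≈ -0.00029788)
R(D) = √34
V = 1/82 (V = 1/(-6 + 88) = 1/82 ≈ 0.012195)
b(n) = -1/4018 (b(n) = (1/82)/(-49) = (1/82)*(-1/49) = -1/4018)
(Y + R(57)) + b(119) = (-1/3357 + √34) - 1/4018 = -7375/13488426 + √34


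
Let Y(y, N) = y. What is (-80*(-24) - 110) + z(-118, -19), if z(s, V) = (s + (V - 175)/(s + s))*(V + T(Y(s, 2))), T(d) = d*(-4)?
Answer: -6050051/118 ≈ -51272.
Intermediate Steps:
T(d) = -4*d
z(s, V) = (V - 4*s)*(s + (-175 + V)/(2*s)) (z(s, V) = (s + (V - 175)/(s + s))*(V - 4*s) = (s + (-175 + V)/((2*s)))*(V - 4*s) = (s + (-175 + V)*(1/(2*s)))*(V - 4*s) = (s + (-175 + V)/(2*s))*(V - 4*s) = (V - 4*s)*(s + (-175 + V)/(2*s)))
(-80*(-24) - 110) + z(-118, -19) = (-80*(-24) - 110) + (350 - 4*(-118)² - 2*(-19) - 19*(-118) + (½)*(-19)²/(-118) - 175/2*(-19)/(-118)) = (1920 - 110) + (350 - 4*13924 + 38 + 2242 + (½)*361*(-1/118) - 175/2*(-19)*(-1/118)) = 1810 + (350 - 55696 + 38 + 2242 - 361/236 - 3325/236) = 1810 - 6263631/118 = -6050051/118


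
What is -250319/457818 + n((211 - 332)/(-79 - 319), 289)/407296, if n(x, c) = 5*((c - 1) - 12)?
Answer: -12665267323/23308430016 ≈ -0.54338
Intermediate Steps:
n(x, c) = -65 + 5*c (n(x, c) = 5*((-1 + c) - 12) = 5*(-13 + c) = -65 + 5*c)
-250319/457818 + n((211 - 332)/(-79 - 319), 289)/407296 = -250319/457818 + (-65 + 5*289)/407296 = -250319*1/457818 + (-65 + 1445)*(1/407296) = -250319/457818 + 1380*(1/407296) = -250319/457818 + 345/101824 = -12665267323/23308430016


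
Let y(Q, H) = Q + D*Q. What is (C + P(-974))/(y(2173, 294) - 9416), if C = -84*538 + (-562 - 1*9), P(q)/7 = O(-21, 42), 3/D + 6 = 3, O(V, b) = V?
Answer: 22955/4708 ≈ 4.8757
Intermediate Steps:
D = -1 (D = 3/(-6 + 3) = 3/(-3) = 3*(-1/3) = -1)
P(q) = -147 (P(q) = 7*(-21) = -147)
C = -45763 (C = -45192 + (-562 - 9) = -45192 - 571 = -45763)
y(Q, H) = 0 (y(Q, H) = Q - Q = 0)
(C + P(-974))/(y(2173, 294) - 9416) = (-45763 - 147)/(0 - 9416) = -45910/(-9416) = -45910*(-1/9416) = 22955/4708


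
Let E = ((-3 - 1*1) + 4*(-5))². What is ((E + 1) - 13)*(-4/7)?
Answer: -2256/7 ≈ -322.29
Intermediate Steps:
E = 576 (E = ((-3 - 1) - 20)² = (-4 - 20)² = (-24)² = 576)
((E + 1) - 13)*(-4/7) = ((576 + 1) - 13)*(-4/7) = (577 - 13)*(-4*⅐) = 564*(-4/7) = -2256/7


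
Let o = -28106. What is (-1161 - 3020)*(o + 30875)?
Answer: -11577189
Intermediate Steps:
(-1161 - 3020)*(o + 30875) = (-1161 - 3020)*(-28106 + 30875) = -4181*2769 = -11577189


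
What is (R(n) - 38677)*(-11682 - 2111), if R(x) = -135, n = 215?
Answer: 535333916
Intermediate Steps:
(R(n) - 38677)*(-11682 - 2111) = (-135 - 38677)*(-11682 - 2111) = -38812*(-13793) = 535333916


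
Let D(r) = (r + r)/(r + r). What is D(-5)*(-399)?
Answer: -399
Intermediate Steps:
D(r) = 1 (D(r) = (2*r)/((2*r)) = (2*r)*(1/(2*r)) = 1)
D(-5)*(-399) = 1*(-399) = -399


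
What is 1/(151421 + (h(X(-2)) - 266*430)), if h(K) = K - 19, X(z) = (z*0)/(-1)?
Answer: 1/37022 ≈ 2.7011e-5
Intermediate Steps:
X(z) = 0 (X(z) = 0*(-1) = 0)
h(K) = -19 + K
1/(151421 + (h(X(-2)) - 266*430)) = 1/(151421 + ((-19 + 0) - 266*430)) = 1/(151421 + (-19 - 114380)) = 1/(151421 - 114399) = 1/37022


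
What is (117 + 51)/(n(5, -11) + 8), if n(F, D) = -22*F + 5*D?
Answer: -168/157 ≈ -1.0701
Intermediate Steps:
(117 + 51)/(n(5, -11) + 8) = (117 + 51)/((-22*5 + 5*(-11)) + 8) = 168/((-110 - 55) + 8) = 168/(-165 + 8) = 168/(-157) = 168*(-1/157) = -168/157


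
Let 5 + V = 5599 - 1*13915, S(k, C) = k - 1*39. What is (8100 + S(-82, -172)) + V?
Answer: -342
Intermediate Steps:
S(k, C) = -39 + k (S(k, C) = k - 39 = -39 + k)
V = -8321 (V = -5 + (5599 - 1*13915) = -5 + (5599 - 13915) = -5 - 8316 = -8321)
(8100 + S(-82, -172)) + V = (8100 + (-39 - 82)) - 8321 = (8100 - 121) - 8321 = 7979 - 8321 = -342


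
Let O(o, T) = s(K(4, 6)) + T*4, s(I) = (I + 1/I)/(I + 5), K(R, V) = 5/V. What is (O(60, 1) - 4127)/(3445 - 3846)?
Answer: 721464/70175 ≈ 10.281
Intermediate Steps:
s(I) = (I + 1/I)/(5 + I)
O(o, T) = 61/175 + 4*T (O(o, T) = (1 + (5/6)²)/(((5/6))*(5 + 5/6)) + T*4 = (1 + (5*(⅙))²)/(((5*(⅙)))*(5 + 5*(⅙))) + 4*T = (1 + (⅚)²)/((⅚)*(5 + ⅚)) + 4*T = 6*(1 + 25/36)/(5*(35/6)) + 4*T = (6/5)*(6/35)*(61/36) + 4*T = 61/175 + 4*T)
(O(60, 1) - 4127)/(3445 - 3846) = ((61/175 + 4*1) - 4127)/(3445 - 3846) = ((61/175 + 4) - 4127)/(-401) = (761/175 - 4127)*(-1/401) = -721464/175*(-1/401) = 721464/70175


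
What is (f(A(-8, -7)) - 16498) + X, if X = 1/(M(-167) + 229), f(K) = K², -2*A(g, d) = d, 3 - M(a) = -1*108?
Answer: -2802577/170 ≈ -16486.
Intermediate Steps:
M(a) = 111 (M(a) = 3 - (-1)*108 = 3 - 1*(-108) = 3 + 108 = 111)
A(g, d) = -d/2
X = 1/340 (X = 1/(111 + 229) = 1/340 ≈ 0.0029412)
(f(A(-8, -7)) - 16498) + X = ((-½*(-7))² - 16498) + 1/340 = ((7/2)² - 16498) + 1/340 = (49/4 - 16498) + 1/340 = -65943/4 + 1/340 = -2802577/170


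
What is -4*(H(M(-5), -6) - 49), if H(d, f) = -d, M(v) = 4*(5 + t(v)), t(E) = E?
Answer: 196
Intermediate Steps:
M(v) = 20 + 4*v (M(v) = 4*(5 + v) = 20 + 4*v)
-4*(H(M(-5), -6) - 49) = -4*(-(20 + 4*(-5)) - 49) = -4*(-(20 - 20) - 49) = -4*(-1*0 - 49) = -4*(0 - 49) = -4*(-49) = 196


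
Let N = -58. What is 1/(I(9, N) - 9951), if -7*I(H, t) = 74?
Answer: -7/69731 ≈ -0.00010039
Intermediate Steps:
I(H, t) = -74/7 (I(H, t) = -1/7*74 = -74/7)
1/(I(9, N) - 9951) = 1/(-74/7 - 9951) = 1/(-69731/7) = -7/69731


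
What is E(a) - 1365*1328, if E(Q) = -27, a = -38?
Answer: -1812747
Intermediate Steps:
E(a) - 1365*1328 = -27 - 1365*1328 = -27 - 1812720 = -1812747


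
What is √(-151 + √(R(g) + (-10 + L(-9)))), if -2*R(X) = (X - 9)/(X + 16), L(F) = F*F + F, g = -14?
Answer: √(-604 + 2*√271)/2 ≈ 11.949*I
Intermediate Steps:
L(F) = F + F² (L(F) = F² + F = F + F²)
R(X) = -(-9 + X)/(2*(16 + X)) (R(X) = -(X - 9)/(2*(X + 16)) = -(-9 + X)/(2*(16 + X)))
√(-151 + √(R(g) + (-10 + L(-9)))) = √(-151 + √((9 - 1*(-14))/(2*(16 - 14)) + (-10 - 9*(1 - 9)))) = √(-151 + √((½)*(9 + 14)/2 + (-10 - 9*(-8)))) = √(-151 + √((½)*(½)*23 + (-10 + 72))) = √(-151 + √(23/4 + 62)) = √(-151 + √(271/4)) = √(-151 + √271/2)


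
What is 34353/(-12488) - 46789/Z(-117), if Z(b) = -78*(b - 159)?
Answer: -20685194/4200651 ≈ -4.9243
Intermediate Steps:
Z(b) = 12402 - 78*b (Z(b) = -78*(-159 + b) = 12402 - 78*b)
34353/(-12488) - 46789/Z(-117) = 34353/(-12488) - 46789/(12402 - 78*(-117)) = 34353*(-1/12488) - 46789/(12402 + 9126) = -34353/12488 - 46789/21528 = -20685194/4200651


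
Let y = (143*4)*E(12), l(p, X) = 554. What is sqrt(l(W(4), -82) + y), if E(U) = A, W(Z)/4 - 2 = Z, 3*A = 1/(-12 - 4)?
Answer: sqrt(19515)/6 ≈ 23.283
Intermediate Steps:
A = -1/48 (A = 1/(3*(-12 - 4)) = (1/3)/(-16) = (1/3)*(-1/16) = -1/48 ≈ -0.020833)
W(Z) = 8 + 4*Z
E(U) = -1/48
y = -143/12 (y = (143*4)*(-1/48) = 572*(-1/48) = -143/12 ≈ -11.917)
sqrt(l(W(4), -82) + y) = sqrt(554 - 143/12) = sqrt(6505/12) = sqrt(19515)/6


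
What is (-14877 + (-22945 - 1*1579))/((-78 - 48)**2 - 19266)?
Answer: 39401/3390 ≈ 11.623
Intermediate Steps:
(-14877 + (-22945 - 1*1579))/((-78 - 48)**2 - 19266) = (-14877 + (-22945 - 1579))/((-126)**2 - 19266) = (-14877 - 24524)/(15876 - 19266) = -39401/(-3390) = -39401*(-1/3390) = 39401/3390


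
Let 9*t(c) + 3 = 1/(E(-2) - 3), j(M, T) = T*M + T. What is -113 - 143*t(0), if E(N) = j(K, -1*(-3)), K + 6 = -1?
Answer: -12205/189 ≈ -64.577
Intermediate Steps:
K = -7 (K = -6 - 1 = -7)
j(M, T) = T + M*T (j(M, T) = M*T + T = T + M*T)
E(N) = -18 (E(N) = (-1*(-3))*(1 - 7) = 3*(-6) = -18)
t(c) = -64/189 (t(c) = -1/3 + 1/(9*(-18 - 3)) = -1/3 + (1/9)/(-21) = -1/3 + (1/9)*(-1/21) = -1/3 - 1/189 = -64/189)
-113 - 143*t(0) = -113 - 143*(-64/189) = -113 + 9152/189 = -12205/189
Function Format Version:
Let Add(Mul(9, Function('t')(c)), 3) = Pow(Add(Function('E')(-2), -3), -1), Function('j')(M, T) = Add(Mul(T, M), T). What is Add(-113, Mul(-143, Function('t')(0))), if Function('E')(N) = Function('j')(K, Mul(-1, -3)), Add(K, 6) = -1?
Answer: Rational(-12205, 189) ≈ -64.577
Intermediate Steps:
K = -7 (K = Add(-6, -1) = -7)
Function('j')(M, T) = Add(T, Mul(M, T)) (Function('j')(M, T) = Add(Mul(M, T), T) = Add(T, Mul(M, T)))
Function('E')(N) = -18 (Function('E')(N) = Mul(Mul(-1, -3), Add(1, -7)) = Mul(3, -6) = -18)
Function('t')(c) = Rational(-64, 189) (Function('t')(c) = Add(Rational(-1, 3), Mul(Rational(1, 9), Pow(Add(-18, -3), -1))) = Add(Rational(-1, 3), Mul(Rational(1, 9), Pow(-21, -1))) = Add(Rational(-1, 3), Mul(Rational(1, 9), Rational(-1, 21))) = Add(Rational(-1, 3), Rational(-1, 189)) = Rational(-64, 189))
Add(-113, Mul(-143, Function('t')(0))) = Add(-113, Mul(-143, Rational(-64, 189))) = Add(-113, Rational(9152, 189)) = Rational(-12205, 189)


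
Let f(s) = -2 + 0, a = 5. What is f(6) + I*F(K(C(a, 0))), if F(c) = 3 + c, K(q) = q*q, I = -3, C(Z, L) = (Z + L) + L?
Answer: -86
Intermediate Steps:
C(Z, L) = Z + 2*L (C(Z, L) = (L + Z) + L = Z + 2*L)
f(s) = -2
K(q) = q**2
f(6) + I*F(K(C(a, 0))) = -2 - 3*(3 + (5 + 2*0)**2) = -2 - 3*(3 + (5 + 0)**2) = -2 - 3*(3 + 5**2) = -2 - 3*(3 + 25) = -2 - 3*28 = -2 - 84 = -86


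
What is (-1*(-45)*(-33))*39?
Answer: -57915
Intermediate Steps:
(-1*(-45)*(-33))*39 = (45*(-33))*39 = -1485*39 = -57915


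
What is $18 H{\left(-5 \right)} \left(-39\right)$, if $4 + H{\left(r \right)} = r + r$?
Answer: $9828$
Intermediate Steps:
$H{\left(r \right)} = -4 + 2 r$ ($H{\left(r \right)} = -4 + \left(r + r\right) = -4 + 2 r$)
$18 H{\left(-5 \right)} \left(-39\right) = 18 \left(-4 + 2 \left(-5\right)\right) \left(-39\right) = 18 \left(-4 - 10\right) \left(-39\right) = 18 \left(-14\right) \left(-39\right) = \left(-252\right) \left(-39\right) = 9828$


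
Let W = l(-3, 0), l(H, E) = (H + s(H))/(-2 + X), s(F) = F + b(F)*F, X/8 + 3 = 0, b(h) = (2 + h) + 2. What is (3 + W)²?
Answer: 7569/676 ≈ 11.197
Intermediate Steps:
b(h) = 4 + h
X = -24 (X = -24 + 8*0 = -24 + 0 = -24)
s(F) = F + F*(4 + F) (s(F) = F + (4 + F)*F = F + F*(4 + F))
l(H, E) = -H/26 - H*(5 + H)/26 (l(H, E) = (H + H*(5 + H))/(-2 - 24) = (H + H*(5 + H))/(-26) = (H + H*(5 + H))*(-1/26) = -H/26 - H*(5 + H)/26)
W = 9/26 (W = (1/26)*(-3)*(-6 - 1*(-3)) = (1/26)*(-3)*(-6 + 3) = (1/26)*(-3)*(-3) = 9/26 ≈ 0.34615)
(3 + W)² = (3 + 9/26)² = (87/26)² = 7569/676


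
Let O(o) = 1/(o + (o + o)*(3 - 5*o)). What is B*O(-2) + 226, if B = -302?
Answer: 6253/27 ≈ 231.59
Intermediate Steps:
O(o) = 1/(o + 2*o*(3 - 5*o)) (O(o) = 1/(o + (2*o)*(3 - 5*o)) = 1/(o + 2*o*(3 - 5*o)))
B*O(-2) + 226 = -(-302)/((-2)*(-7 + 10*(-2))) + 226 = -(-302)*(-1)/(2*(-7 - 20)) + 226 = -(-302)*(-1)/(2*(-27)) + 226 = -(-302)*(-1)*(-1)/(2*27) + 226 = -302*(-1/54) + 226 = 151/27 + 226 = 6253/27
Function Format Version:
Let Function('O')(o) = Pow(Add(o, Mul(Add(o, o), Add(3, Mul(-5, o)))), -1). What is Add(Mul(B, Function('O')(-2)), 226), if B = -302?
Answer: Rational(6253, 27) ≈ 231.59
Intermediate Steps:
Function('O')(o) = Pow(Add(o, Mul(2, o, Add(3, Mul(-5, o)))), -1) (Function('O')(o) = Pow(Add(o, Mul(Mul(2, o), Add(3, Mul(-5, o)))), -1) = Pow(Add(o, Mul(2, o, Add(3, Mul(-5, o)))), -1))
Add(Mul(B, Function('O')(-2)), 226) = Add(Mul(-302, Mul(-1, Pow(-2, -1), Pow(Add(-7, Mul(10, -2)), -1))), 226) = Add(Mul(-302, Mul(-1, Rational(-1, 2), Pow(Add(-7, -20), -1))), 226) = Add(Mul(-302, Mul(-1, Rational(-1, 2), Pow(-27, -1))), 226) = Add(Mul(-302, Mul(-1, Rational(-1, 2), Rational(-1, 27))), 226) = Add(Mul(-302, Rational(-1, 54)), 226) = Add(Rational(151, 27), 226) = Rational(6253, 27)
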